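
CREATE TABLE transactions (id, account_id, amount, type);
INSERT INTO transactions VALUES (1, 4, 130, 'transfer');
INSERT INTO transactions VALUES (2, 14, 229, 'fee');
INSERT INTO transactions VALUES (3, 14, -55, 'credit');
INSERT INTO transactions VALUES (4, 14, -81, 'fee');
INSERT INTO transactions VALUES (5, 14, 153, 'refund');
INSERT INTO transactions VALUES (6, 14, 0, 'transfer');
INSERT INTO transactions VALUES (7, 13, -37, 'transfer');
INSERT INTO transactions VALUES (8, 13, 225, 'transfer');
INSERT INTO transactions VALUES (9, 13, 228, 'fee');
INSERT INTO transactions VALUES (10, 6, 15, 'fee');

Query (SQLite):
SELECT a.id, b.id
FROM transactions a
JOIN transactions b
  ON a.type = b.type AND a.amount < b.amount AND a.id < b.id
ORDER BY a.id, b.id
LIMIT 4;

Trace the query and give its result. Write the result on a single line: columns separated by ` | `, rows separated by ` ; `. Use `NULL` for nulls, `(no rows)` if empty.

Pairs (a,b) with same type, a.amount < b.amount, a.id < b.id.
type groups: credit:{3} fee:{2,4,9,10} refund:{5} transfer:{1,6,7,8}
Ordered by (a.id, b.id); first 4.

1 | 8 ; 4 | 9 ; 4 | 10 ; 6 | 8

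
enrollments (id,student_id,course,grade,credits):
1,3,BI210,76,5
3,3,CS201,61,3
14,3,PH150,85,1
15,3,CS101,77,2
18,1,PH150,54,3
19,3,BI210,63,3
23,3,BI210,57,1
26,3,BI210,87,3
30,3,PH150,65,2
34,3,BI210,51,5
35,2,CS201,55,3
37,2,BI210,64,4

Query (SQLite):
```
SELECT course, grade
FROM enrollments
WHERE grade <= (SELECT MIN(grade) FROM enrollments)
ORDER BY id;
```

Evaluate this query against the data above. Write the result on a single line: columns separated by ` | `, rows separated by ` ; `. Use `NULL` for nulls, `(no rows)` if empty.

Scalar subquery: MIN(grade) over all enrollments rows = 51.
Keep rows where grade <= that value.

BI210 | 51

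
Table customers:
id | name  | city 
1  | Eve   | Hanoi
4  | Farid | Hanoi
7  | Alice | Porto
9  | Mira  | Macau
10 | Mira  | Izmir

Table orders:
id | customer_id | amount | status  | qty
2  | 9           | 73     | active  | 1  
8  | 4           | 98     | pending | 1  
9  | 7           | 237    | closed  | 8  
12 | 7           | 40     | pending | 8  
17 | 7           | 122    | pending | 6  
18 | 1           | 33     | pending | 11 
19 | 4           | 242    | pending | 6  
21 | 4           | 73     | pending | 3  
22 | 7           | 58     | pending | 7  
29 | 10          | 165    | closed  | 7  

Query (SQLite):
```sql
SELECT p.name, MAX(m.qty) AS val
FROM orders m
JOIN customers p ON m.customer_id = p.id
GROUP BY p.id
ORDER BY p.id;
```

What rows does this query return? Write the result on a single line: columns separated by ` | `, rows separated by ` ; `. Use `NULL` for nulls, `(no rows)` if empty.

Eve | 11 ; Farid | 6 ; Alice | 8 ; Mira | 1 ; Mira | 7

Join each orders row to its customers via customer_id.
Group joined rows by customers.id; compute MAX(m.qty) per group.
  1: ids {18} → MAX(m.qty)=11
  4: ids {8, 19, 21} → MAX(m.qty)=6
  7: ids {9, 12, 17, 22} → MAX(m.qty)=8
  9: ids {2} → MAX(m.qty)=1
  10: ids {29} → MAX(m.qty)=7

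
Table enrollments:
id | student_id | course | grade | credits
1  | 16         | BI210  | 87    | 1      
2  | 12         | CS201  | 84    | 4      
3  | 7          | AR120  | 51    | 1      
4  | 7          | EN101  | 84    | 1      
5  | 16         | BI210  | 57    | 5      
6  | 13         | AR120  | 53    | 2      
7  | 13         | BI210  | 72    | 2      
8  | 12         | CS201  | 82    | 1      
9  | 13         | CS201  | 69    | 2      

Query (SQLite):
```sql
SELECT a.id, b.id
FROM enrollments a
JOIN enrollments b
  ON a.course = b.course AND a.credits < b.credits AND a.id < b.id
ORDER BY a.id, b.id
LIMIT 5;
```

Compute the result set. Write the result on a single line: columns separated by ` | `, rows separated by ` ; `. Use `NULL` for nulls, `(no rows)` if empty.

Pairs (a,b) with same course, a.credits < b.credits, a.id < b.id.
course groups: AR120:{3,6} BI210:{1,5,7} CS201:{2,8,9} EN101:{4}
Ordered by (a.id, b.id); first 5.

1 | 5 ; 1 | 7 ; 3 | 6 ; 8 | 9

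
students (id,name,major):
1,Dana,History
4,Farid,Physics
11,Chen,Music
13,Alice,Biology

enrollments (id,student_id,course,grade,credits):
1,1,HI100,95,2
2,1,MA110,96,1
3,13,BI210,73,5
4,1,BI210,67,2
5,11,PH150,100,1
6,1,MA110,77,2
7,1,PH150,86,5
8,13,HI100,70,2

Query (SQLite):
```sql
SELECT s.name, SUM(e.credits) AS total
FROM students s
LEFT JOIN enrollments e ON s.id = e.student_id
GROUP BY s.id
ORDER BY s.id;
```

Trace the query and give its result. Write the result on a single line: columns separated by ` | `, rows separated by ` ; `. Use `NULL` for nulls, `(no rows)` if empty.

Dana | 12 ; Farid | NULL ; Chen | 1 ; Alice | 7

LEFT JOIN keeps every students row; unmatched ones get NULL for enrollments columns.
Group by students.id and compute SUM(e.credits). SUM over an all-NULL group is NULL.
  1: ids {1, 2, 4, 6, 7} → SUM(e.credits)=12
  4: ids {—} → SUM(e.credits)=NULL
  11: ids {5} → SUM(e.credits)=1
  13: ids {3, 8} → SUM(e.credits)=7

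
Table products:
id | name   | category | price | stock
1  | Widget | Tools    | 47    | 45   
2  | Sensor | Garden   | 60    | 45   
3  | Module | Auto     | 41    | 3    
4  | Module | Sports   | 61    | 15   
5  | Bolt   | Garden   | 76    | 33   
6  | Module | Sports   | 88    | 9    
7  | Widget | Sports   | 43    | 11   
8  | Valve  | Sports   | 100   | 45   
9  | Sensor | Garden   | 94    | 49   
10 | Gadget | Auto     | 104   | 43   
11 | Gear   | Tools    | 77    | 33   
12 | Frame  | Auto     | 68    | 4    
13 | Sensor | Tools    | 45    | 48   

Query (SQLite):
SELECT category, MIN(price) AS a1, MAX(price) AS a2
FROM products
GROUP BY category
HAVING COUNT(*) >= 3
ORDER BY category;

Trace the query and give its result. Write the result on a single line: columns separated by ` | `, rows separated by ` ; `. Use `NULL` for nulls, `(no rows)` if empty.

Group products by category.
Per group compute: MIN(price), MAX(price).
HAVING: drop groups with fewer than 3 rows.
  Auto: ids {3, 10, 12} → MIN(price)=41, MAX(price)=104
  Garden: ids {2, 5, 9} → MIN(price)=60, MAX(price)=94
  Sports: ids {4, 6, 7, 8} → MIN(price)=43, MAX(price)=100
  Tools: ids {1, 11, 13} → MIN(price)=45, MAX(price)=77

Auto | 41 | 104 ; Garden | 60 | 94 ; Sports | 43 | 100 ; Tools | 45 | 77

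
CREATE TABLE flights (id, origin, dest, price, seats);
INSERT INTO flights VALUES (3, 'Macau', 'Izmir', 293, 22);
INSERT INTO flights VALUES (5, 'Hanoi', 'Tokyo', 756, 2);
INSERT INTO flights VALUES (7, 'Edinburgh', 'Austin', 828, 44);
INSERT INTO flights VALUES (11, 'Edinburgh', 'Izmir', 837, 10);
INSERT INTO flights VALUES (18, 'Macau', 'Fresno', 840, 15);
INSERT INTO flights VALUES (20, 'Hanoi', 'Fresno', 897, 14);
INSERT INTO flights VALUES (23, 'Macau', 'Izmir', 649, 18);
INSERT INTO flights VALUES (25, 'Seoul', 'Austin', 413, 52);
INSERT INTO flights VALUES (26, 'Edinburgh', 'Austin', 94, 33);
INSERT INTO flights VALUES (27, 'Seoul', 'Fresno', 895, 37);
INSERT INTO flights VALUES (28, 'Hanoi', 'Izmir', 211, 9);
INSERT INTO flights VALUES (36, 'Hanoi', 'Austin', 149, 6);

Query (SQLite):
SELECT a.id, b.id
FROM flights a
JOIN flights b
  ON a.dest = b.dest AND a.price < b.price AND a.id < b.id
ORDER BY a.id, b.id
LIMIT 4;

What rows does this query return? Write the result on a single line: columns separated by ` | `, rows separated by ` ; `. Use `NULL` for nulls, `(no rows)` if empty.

Pairs (a,b) with same dest, a.price < b.price, a.id < b.id.
dest groups: Austin:{7,25,26,36} Fresno:{18,20,27} Izmir:{3,11,23,28} Tokyo:{5}
Ordered by (a.id, b.id); first 4.

3 | 11 ; 3 | 23 ; 18 | 20 ; 18 | 27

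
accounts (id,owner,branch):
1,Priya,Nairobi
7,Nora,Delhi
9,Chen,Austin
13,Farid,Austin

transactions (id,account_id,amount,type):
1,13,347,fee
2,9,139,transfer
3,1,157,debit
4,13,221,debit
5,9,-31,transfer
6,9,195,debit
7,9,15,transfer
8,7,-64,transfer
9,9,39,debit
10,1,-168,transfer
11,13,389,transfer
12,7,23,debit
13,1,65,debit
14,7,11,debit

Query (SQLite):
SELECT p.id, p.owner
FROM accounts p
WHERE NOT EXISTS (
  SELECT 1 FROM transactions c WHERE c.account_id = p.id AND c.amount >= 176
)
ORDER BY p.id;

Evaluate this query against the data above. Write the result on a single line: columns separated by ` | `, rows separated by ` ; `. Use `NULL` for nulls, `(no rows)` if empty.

For each accounts row, check whether any transactions with matching account_id has amount >= 176.
Keep rows where that is false.

1 | Priya ; 7 | Nora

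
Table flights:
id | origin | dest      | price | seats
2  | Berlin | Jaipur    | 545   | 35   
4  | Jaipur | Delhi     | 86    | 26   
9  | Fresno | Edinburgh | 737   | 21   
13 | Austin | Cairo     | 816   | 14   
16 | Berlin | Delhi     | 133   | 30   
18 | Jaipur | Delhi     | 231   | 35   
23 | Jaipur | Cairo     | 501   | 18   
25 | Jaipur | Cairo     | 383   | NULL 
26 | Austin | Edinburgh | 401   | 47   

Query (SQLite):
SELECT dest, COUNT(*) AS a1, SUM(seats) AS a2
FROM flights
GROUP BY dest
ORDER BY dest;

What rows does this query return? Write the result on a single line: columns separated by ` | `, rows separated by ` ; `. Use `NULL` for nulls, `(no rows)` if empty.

Group flights by dest.
Per group compute: COUNT(*), SUM(seats).
  Cairo: ids {13, 23, 25} → COUNT(*)=3, SUM(seats)=32
  Delhi: ids {4, 16, 18} → COUNT(*)=3, SUM(seats)=91
  Edinburgh: ids {9, 26} → COUNT(*)=2, SUM(seats)=68
  Jaipur: ids {2} → COUNT(*)=1, SUM(seats)=35

Cairo | 3 | 32 ; Delhi | 3 | 91 ; Edinburgh | 2 | 68 ; Jaipur | 1 | 35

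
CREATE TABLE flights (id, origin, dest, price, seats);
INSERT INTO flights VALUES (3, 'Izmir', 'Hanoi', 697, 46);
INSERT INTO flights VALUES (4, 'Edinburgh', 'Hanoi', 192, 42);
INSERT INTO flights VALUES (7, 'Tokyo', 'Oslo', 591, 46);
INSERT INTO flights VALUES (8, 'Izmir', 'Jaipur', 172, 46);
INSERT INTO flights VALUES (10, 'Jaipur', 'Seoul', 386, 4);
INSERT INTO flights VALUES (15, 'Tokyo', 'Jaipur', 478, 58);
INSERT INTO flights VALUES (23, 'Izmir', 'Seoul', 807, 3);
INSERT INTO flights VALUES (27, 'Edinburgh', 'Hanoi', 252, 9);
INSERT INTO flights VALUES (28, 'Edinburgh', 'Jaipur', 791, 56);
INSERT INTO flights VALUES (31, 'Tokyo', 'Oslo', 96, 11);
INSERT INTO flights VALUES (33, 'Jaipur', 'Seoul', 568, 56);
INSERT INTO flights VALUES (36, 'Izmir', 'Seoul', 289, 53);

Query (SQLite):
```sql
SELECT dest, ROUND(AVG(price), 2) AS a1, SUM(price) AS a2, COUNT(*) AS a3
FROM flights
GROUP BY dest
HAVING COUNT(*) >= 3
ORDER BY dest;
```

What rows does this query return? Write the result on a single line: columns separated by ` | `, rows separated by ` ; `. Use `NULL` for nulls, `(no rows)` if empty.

Group flights by dest.
Per group compute: ROUND(AVG(price), 2), SUM(price), COUNT(*).
HAVING: drop groups with fewer than 3 rows.
  Hanoi: ids {3, 4, 27} → ROUND(AVG(price), 2)=380.33, SUM(price)=1141, COUNT(*)=3
  Jaipur: ids {8, 15, 28} → ROUND(AVG(price), 2)=480.33, SUM(price)=1441, COUNT(*)=3
  Oslo: ids {7, 31} → ROUND(AVG(price), 2)=343.5, SUM(price)=687, COUNT(*)=2
  Seoul: ids {10, 23, 33, 36} → ROUND(AVG(price), 2)=512.5, SUM(price)=2050, COUNT(*)=4

Hanoi | 380.33 | 1141 | 3 ; Jaipur | 480.33 | 1441 | 3 ; Seoul | 512.5 | 2050 | 4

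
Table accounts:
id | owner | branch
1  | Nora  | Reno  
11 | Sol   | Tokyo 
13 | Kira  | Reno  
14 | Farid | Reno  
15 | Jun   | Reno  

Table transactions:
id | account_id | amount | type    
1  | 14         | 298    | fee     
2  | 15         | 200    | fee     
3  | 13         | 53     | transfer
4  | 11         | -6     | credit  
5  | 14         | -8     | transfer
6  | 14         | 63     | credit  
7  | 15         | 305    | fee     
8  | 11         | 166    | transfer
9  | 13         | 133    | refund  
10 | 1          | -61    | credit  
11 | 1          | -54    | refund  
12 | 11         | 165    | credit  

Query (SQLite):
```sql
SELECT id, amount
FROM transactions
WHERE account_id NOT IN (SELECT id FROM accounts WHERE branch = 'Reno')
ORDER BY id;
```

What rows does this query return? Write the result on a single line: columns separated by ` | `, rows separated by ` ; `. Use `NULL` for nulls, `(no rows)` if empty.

Inner query: accounts.id where branch = 'Reno'.
Outer: keep transactions rows whose account_id is not in that set.
Inner query → {1, 13, 14, 15}

4 | -6 ; 8 | 166 ; 12 | 165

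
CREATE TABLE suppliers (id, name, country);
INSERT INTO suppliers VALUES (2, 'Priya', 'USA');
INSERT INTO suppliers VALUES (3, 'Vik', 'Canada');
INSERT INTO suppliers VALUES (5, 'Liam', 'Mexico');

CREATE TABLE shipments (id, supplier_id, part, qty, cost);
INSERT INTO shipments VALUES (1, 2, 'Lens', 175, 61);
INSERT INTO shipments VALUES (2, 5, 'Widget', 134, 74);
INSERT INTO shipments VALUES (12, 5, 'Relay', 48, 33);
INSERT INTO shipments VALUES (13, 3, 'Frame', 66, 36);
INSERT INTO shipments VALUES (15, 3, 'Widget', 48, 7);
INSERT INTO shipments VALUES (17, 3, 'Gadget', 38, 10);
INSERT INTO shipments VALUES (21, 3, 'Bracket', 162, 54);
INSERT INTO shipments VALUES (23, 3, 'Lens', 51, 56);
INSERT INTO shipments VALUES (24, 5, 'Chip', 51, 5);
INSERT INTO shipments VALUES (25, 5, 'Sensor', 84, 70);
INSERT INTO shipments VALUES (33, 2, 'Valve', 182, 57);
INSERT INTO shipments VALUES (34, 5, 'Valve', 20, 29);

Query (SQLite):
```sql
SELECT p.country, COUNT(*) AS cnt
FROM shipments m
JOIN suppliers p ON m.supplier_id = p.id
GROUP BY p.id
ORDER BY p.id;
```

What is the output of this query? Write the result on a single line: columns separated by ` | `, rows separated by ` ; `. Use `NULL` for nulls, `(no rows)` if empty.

USA | 2 ; Canada | 5 ; Mexico | 5

Join each shipments row to its suppliers via supplier_id.
Group joined rows by suppliers.id; compute COUNT(*) per group.
  2: ids {1, 33} → COUNT(*)=2
  3: ids {13, 15, 17, 21, 23} → COUNT(*)=5
  5: ids {2, 12, 24, 25, 34} → COUNT(*)=5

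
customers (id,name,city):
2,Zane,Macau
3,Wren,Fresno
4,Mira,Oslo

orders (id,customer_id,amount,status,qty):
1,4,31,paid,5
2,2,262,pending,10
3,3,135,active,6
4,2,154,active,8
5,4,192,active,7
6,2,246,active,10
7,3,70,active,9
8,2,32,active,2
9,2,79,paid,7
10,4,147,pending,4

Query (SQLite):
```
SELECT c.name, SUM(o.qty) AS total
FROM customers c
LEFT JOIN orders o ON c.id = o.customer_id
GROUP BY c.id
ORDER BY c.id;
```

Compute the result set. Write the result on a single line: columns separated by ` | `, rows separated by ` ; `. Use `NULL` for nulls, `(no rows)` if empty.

Zane | 37 ; Wren | 15 ; Mira | 16

LEFT JOIN keeps every customers row; unmatched ones get NULL for orders columns.
Group by customers.id and compute SUM(o.qty). SUM over an all-NULL group is NULL.
  2: ids {2, 4, 6, 8, 9} → SUM(o.qty)=37
  3: ids {3, 7} → SUM(o.qty)=15
  4: ids {1, 5, 10} → SUM(o.qty)=16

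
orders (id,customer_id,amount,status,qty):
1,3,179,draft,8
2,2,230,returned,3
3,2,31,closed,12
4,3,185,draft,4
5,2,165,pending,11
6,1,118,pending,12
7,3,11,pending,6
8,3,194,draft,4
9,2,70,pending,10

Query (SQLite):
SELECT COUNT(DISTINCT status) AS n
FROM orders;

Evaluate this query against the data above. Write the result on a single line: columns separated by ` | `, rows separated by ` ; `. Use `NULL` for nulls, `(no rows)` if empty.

4

Count distinct non-NULL status values.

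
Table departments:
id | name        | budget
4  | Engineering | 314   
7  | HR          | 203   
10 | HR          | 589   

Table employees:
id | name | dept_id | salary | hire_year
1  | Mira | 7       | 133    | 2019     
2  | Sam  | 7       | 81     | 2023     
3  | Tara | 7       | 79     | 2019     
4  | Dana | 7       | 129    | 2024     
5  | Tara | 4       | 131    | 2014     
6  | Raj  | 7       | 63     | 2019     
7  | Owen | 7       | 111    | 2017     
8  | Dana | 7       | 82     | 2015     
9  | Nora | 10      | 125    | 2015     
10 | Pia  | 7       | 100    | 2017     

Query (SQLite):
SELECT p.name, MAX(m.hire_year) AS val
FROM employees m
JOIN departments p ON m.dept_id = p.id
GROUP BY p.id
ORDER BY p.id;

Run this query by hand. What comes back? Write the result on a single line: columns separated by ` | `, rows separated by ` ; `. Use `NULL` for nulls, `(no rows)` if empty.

Engineering | 2014 ; HR | 2024 ; HR | 2015

Join each employees row to its departments via dept_id.
Group joined rows by departments.id; compute MAX(m.hire_year) per group.
  4: ids {5} → MAX(m.hire_year)=2014
  7: ids {1, 2, 3, 4, 6, 7, 8, 10} → MAX(m.hire_year)=2024
  10: ids {9} → MAX(m.hire_year)=2015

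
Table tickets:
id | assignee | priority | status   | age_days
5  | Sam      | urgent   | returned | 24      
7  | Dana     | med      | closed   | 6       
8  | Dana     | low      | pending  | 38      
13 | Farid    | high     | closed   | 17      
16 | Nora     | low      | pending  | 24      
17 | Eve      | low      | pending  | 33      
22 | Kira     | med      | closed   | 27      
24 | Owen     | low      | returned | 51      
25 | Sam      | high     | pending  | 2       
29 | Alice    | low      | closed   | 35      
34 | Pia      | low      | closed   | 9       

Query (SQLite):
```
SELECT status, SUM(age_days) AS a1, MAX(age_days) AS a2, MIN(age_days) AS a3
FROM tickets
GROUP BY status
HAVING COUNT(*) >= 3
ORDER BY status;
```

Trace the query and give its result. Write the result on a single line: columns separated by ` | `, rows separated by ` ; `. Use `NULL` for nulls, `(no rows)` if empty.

closed | 94 | 35 | 6 ; pending | 97 | 38 | 2

Group tickets by status.
Per group compute: SUM(age_days), MAX(age_days), MIN(age_days).
HAVING: drop groups with fewer than 3 rows.
  closed: ids {7, 13, 22, 29, 34} → SUM(age_days)=94, MAX(age_days)=35, MIN(age_days)=6
  pending: ids {8, 16, 17, 25} → SUM(age_days)=97, MAX(age_days)=38, MIN(age_days)=2
  returned: ids {5, 24} → SUM(age_days)=75, MAX(age_days)=51, MIN(age_days)=24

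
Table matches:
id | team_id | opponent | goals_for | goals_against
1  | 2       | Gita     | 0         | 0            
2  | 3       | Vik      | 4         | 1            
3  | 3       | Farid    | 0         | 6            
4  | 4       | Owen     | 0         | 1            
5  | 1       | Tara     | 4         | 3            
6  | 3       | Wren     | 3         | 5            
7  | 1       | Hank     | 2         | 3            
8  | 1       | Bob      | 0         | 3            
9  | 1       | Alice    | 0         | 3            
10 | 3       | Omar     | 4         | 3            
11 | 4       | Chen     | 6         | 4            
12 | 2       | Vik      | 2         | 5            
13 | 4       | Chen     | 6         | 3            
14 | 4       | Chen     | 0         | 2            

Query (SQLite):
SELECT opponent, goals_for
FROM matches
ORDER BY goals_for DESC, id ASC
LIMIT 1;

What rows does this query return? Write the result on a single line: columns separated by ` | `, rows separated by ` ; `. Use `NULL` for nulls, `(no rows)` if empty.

Chen | 6

Sort by goals_for desc, tiebreak id asc: (6, id=11), (6, id=13), (4, id=2), (4, id=5) …. Take first 1.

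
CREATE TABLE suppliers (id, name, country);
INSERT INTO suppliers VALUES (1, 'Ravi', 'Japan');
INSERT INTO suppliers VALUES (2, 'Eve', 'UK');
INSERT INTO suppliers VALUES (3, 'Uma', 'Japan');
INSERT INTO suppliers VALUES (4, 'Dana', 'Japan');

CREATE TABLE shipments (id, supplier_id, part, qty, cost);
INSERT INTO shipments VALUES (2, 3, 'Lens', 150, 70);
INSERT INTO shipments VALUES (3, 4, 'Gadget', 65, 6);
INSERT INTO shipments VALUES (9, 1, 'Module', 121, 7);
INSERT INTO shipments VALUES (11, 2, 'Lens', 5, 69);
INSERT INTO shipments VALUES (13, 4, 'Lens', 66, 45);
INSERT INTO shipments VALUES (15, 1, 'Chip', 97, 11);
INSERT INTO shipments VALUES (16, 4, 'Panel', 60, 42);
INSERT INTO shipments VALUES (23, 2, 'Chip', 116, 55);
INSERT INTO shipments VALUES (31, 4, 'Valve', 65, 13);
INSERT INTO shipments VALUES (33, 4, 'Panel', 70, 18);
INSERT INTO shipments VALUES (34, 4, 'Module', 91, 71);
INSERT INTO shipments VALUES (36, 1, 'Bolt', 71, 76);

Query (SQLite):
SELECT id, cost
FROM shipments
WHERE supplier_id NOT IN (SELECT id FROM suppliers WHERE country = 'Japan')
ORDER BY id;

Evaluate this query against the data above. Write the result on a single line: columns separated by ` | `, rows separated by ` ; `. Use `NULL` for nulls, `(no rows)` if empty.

11 | 69 ; 23 | 55

Inner query: suppliers.id where country = 'Japan'.
Outer: keep shipments rows whose supplier_id is not in that set.
Inner query → {1, 3, 4}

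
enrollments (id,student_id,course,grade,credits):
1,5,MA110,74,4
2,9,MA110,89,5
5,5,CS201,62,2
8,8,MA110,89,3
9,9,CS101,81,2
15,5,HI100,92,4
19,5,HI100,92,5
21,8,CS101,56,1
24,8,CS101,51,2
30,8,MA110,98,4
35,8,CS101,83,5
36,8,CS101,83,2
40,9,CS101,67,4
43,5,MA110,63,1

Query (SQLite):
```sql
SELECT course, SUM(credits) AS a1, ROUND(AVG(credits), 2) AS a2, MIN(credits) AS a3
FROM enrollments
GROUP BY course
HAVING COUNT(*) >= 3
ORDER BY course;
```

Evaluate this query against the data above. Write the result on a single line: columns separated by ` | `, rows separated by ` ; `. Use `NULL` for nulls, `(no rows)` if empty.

Group enrollments by course.
Per group compute: SUM(credits), ROUND(AVG(credits), 2), MIN(credits).
HAVING: drop groups with fewer than 3 rows.
  CS101: ids {9, 21, 24, 35, 36, 40} → SUM(credits)=16, ROUND(AVG(credits), 2)=2.67, MIN(credits)=1
  CS201: ids {5} → SUM(credits)=2, ROUND(AVG(credits), 2)=2, MIN(credits)=2
  HI100: ids {15, 19} → SUM(credits)=9, ROUND(AVG(credits), 2)=4.5, MIN(credits)=4
  MA110: ids {1, 2, 8, 30, 43} → SUM(credits)=17, ROUND(AVG(credits), 2)=3.4, MIN(credits)=1

CS101 | 16 | 2.67 | 1 ; MA110 | 17 | 3.4 | 1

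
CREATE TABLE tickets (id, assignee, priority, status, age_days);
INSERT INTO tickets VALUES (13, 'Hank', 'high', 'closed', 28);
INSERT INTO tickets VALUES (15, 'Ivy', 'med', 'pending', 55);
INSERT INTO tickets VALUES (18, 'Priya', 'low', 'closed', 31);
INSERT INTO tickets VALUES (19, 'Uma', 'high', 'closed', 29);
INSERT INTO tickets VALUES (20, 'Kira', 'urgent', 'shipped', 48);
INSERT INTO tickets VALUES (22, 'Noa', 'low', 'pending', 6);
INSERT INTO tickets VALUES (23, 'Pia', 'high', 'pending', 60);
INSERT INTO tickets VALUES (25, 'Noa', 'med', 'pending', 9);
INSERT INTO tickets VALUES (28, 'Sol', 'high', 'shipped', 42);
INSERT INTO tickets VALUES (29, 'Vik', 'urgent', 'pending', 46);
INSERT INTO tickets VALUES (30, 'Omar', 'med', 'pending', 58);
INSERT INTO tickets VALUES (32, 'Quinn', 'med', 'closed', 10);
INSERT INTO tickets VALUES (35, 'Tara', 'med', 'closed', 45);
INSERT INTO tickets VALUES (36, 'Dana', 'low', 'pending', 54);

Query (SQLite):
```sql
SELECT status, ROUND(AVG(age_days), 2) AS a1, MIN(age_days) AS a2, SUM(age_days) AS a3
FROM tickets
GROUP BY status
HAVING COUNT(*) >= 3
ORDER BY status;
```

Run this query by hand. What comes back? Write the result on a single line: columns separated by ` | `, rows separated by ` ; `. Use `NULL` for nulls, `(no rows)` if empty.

Group tickets by status.
Per group compute: ROUND(AVG(age_days), 2), MIN(age_days), SUM(age_days).
HAVING: drop groups with fewer than 3 rows.
  closed: ids {13, 18, 19, 32, 35} → ROUND(AVG(age_days), 2)=28.6, MIN(age_days)=10, SUM(age_days)=143
  pending: ids {15, 22, 23, 25, 29, 30, 36} → ROUND(AVG(age_days), 2)=41.14, MIN(age_days)=6, SUM(age_days)=288
  shipped: ids {20, 28} → ROUND(AVG(age_days), 2)=45, MIN(age_days)=42, SUM(age_days)=90

closed | 28.6 | 10 | 143 ; pending | 41.14 | 6 | 288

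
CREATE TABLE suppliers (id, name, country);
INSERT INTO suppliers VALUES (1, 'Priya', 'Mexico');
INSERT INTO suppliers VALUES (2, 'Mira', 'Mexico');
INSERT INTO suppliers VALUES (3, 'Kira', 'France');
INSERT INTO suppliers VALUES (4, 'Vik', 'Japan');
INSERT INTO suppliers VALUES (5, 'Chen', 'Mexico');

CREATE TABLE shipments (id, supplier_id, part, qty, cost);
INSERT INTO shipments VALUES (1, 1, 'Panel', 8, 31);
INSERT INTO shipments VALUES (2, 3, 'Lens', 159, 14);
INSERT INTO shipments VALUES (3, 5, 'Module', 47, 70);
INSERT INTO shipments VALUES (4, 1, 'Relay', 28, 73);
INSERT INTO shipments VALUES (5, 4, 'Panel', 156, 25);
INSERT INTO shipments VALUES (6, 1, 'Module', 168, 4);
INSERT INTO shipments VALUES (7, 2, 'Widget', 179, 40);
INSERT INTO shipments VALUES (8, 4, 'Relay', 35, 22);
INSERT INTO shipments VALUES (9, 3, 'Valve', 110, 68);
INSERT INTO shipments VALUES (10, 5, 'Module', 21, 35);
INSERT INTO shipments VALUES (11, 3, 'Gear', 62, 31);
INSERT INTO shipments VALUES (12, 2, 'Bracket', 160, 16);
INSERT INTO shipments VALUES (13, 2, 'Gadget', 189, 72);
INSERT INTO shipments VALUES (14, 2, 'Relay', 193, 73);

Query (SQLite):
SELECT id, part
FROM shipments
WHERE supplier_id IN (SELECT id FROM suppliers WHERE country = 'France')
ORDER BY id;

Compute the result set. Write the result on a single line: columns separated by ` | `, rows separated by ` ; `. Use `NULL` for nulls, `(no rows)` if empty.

2 | Lens ; 9 | Valve ; 11 | Gear

Inner query: suppliers.id where country = 'France'.
Outer: keep shipments rows whose supplier_id is in that set.
Inner query → {3}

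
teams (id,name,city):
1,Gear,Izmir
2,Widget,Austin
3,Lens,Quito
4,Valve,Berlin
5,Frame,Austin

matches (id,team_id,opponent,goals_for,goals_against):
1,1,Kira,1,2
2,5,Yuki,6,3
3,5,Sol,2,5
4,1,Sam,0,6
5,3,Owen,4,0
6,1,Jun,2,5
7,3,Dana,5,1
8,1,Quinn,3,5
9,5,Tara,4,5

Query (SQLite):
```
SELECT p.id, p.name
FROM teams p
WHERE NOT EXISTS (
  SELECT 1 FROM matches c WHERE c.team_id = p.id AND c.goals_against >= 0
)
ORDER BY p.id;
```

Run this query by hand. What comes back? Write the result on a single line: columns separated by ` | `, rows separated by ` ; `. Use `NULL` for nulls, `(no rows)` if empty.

For each teams row, check whether any matches with matching team_id has goals_against >= 0.
Keep rows where that is false.

2 | Widget ; 4 | Valve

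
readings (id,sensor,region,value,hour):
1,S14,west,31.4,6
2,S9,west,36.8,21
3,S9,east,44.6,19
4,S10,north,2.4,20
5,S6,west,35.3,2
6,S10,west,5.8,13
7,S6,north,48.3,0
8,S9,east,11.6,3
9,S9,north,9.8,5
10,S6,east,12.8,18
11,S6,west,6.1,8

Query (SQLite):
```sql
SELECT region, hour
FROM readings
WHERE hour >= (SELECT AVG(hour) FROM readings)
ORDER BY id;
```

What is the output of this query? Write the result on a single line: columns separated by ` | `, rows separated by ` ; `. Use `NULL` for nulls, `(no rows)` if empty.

west | 21 ; east | 19 ; north | 20 ; west | 13 ; east | 18

Scalar subquery: AVG(hour) over all readings rows = 10.454545 (≈; comparison uses full precision).
Keep rows where hour >= that value.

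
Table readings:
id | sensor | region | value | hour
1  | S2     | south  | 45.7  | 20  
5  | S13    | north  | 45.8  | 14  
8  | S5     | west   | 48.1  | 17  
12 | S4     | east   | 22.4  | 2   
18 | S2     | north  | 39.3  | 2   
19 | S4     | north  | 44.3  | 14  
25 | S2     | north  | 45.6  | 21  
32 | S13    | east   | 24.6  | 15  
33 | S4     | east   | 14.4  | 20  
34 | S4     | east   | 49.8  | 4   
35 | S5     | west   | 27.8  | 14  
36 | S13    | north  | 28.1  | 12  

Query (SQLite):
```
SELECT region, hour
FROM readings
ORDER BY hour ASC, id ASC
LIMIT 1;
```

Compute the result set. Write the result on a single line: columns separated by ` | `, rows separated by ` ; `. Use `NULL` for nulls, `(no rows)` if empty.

east | 2

Sort by hour asc, tiebreak id asc: (2, id=12), (2, id=18), (4, id=34), (12, id=36) …. Take first 1.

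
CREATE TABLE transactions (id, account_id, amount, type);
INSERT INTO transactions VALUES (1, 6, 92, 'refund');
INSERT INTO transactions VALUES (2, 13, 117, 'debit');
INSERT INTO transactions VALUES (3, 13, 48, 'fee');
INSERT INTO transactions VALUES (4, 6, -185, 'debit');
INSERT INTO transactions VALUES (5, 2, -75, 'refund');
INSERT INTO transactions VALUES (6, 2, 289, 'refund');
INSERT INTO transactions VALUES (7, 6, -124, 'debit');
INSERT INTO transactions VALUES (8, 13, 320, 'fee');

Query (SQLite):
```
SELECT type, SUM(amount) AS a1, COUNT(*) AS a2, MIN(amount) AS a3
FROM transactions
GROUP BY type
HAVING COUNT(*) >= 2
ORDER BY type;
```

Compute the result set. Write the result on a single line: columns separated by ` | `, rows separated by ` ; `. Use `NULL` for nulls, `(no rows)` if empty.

Group transactions by type.
Per group compute: SUM(amount), COUNT(*), MIN(amount).
HAVING: drop groups with fewer than 2 rows.
  debit: ids {2, 4, 7} → SUM(amount)=-192, COUNT(*)=3, MIN(amount)=-185
  fee: ids {3, 8} → SUM(amount)=368, COUNT(*)=2, MIN(amount)=48
  refund: ids {1, 5, 6} → SUM(amount)=306, COUNT(*)=3, MIN(amount)=-75

debit | -192 | 3 | -185 ; fee | 368 | 2 | 48 ; refund | 306 | 3 | -75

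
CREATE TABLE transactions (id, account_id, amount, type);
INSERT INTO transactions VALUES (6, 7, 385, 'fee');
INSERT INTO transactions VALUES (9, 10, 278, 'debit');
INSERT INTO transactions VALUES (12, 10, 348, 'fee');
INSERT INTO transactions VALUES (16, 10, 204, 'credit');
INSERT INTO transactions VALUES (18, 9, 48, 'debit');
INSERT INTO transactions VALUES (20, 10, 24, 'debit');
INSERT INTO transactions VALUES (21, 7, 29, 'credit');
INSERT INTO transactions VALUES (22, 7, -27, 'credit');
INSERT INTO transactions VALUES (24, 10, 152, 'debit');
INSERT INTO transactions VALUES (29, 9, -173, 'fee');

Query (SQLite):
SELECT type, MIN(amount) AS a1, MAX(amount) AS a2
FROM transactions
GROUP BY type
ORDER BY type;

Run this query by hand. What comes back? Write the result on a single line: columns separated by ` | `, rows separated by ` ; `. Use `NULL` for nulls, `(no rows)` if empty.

Group transactions by type.
Per group compute: MIN(amount), MAX(amount).
  credit: ids {16, 21, 22} → MIN(amount)=-27, MAX(amount)=204
  debit: ids {9, 18, 20, 24} → MIN(amount)=24, MAX(amount)=278
  fee: ids {6, 12, 29} → MIN(amount)=-173, MAX(amount)=385

credit | -27 | 204 ; debit | 24 | 278 ; fee | -173 | 385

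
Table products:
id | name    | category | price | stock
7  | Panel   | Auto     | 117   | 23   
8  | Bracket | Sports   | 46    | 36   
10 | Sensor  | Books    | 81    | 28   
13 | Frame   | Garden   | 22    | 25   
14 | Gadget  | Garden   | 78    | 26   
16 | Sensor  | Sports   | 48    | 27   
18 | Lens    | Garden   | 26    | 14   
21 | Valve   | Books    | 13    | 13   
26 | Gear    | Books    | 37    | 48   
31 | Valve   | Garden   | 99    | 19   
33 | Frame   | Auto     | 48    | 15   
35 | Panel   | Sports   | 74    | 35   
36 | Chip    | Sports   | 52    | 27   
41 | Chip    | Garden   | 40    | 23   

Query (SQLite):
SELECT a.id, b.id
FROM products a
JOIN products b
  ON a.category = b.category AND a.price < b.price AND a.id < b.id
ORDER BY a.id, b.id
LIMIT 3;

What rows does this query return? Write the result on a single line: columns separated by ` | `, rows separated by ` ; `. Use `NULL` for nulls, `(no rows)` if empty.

Pairs (a,b) with same category, a.price < b.price, a.id < b.id.
category groups: Auto:{7,33} Books:{10,21,26} Garden:{13,14,18,31,41} Sports:{8,16,35,36}
Ordered by (a.id, b.id); first 3.

8 | 16 ; 8 | 35 ; 8 | 36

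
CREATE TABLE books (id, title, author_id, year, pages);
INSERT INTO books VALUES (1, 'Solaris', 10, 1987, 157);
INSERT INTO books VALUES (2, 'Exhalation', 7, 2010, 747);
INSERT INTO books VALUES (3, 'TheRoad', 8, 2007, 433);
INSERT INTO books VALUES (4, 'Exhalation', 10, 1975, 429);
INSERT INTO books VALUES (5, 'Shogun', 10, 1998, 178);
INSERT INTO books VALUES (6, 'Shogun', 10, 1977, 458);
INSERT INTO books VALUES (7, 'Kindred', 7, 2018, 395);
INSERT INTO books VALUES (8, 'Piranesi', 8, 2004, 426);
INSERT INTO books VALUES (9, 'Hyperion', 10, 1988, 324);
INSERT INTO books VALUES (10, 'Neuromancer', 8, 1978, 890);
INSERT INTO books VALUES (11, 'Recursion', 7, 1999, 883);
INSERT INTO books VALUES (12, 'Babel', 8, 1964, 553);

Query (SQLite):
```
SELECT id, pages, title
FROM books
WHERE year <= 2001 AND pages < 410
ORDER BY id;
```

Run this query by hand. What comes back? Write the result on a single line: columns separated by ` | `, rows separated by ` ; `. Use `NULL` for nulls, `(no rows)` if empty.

1 | 157 | Solaris ; 5 | 178 | Shogun ; 9 | 324 | Hyperion

year <= 2001: ids {1, 4, 5, 6, 9, 10, 11, 12}
pages < 410: ids {1, 5, 7, 9}
Combine with AND.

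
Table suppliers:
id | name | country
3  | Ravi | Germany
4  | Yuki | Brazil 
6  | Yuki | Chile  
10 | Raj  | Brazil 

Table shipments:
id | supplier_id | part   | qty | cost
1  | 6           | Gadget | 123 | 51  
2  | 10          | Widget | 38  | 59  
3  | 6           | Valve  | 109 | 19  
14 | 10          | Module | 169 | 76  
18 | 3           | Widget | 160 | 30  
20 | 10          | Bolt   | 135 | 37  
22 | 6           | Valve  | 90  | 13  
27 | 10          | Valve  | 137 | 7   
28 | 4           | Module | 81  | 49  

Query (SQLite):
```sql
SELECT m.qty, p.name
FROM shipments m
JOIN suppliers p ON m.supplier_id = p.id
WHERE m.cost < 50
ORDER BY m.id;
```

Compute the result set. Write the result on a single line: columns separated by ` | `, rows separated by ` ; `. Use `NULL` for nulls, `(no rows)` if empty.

109 | Yuki ; 160 | Ravi ; 135 | Raj ; 90 | Yuki ; 137 | Raj ; 81 | Yuki

Each shipments row matches the suppliers row where supplier_id = suppliers.id.
Then keep rows with m.cost < 50.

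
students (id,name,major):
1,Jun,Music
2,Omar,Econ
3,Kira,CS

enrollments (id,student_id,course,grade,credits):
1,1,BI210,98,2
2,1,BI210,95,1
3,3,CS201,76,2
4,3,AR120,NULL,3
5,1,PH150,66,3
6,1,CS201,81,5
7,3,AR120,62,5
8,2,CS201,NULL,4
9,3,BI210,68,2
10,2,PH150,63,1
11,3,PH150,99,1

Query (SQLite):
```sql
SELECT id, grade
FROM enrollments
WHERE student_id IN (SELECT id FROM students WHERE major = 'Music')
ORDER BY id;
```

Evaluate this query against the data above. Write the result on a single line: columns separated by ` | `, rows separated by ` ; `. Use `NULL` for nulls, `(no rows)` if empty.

1 | 98 ; 2 | 95 ; 5 | 66 ; 6 | 81

Inner query: students.id where major = 'Music'.
Outer: keep enrollments rows whose student_id is in that set.
Inner query → {1}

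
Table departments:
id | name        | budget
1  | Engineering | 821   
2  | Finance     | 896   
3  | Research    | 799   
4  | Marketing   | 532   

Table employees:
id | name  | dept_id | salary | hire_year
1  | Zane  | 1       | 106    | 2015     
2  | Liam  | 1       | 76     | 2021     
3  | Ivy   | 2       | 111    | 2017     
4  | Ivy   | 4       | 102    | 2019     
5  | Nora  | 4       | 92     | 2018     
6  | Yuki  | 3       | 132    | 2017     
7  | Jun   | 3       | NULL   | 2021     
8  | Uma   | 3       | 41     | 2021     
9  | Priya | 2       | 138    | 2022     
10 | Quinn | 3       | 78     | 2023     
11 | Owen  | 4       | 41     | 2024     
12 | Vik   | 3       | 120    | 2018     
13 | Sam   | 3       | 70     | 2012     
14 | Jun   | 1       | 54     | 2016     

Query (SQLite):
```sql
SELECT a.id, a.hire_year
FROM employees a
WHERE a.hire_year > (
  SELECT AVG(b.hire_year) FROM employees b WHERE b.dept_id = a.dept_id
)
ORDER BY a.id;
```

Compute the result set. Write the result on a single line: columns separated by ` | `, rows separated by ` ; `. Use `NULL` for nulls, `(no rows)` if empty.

For each employees row a, compute AVG(hire_year) over rows sharing a.dept_id.
Keep row a if a.hire_year > that per-group AVG.
  dept_id=1: AVG(hire_year) = 2017.333333
  dept_id=2: AVG(hire_year) = 2019.5
  dept_id=3: AVG(hire_year) = 2018.666667
  dept_id=4: AVG(hire_year) = 2020.333333

2 | 2021 ; 7 | 2021 ; 8 | 2021 ; 9 | 2022 ; 10 | 2023 ; 11 | 2024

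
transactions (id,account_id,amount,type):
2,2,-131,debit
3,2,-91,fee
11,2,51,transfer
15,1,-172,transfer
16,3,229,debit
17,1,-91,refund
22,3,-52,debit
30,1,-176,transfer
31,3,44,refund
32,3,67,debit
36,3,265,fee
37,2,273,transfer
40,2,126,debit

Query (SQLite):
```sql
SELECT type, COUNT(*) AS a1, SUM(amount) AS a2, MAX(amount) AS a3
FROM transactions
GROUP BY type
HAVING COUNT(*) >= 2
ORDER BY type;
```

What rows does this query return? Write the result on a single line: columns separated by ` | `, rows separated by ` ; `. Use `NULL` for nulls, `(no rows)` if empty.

debit | 5 | 239 | 229 ; fee | 2 | 174 | 265 ; refund | 2 | -47 | 44 ; transfer | 4 | -24 | 273

Group transactions by type.
Per group compute: COUNT(*), SUM(amount), MAX(amount).
HAVING: drop groups with fewer than 2 rows.
  debit: ids {2, 16, 22, 32, 40} → COUNT(*)=5, SUM(amount)=239, MAX(amount)=229
  fee: ids {3, 36} → COUNT(*)=2, SUM(amount)=174, MAX(amount)=265
  refund: ids {17, 31} → COUNT(*)=2, SUM(amount)=-47, MAX(amount)=44
  transfer: ids {11, 15, 30, 37} → COUNT(*)=4, SUM(amount)=-24, MAX(amount)=273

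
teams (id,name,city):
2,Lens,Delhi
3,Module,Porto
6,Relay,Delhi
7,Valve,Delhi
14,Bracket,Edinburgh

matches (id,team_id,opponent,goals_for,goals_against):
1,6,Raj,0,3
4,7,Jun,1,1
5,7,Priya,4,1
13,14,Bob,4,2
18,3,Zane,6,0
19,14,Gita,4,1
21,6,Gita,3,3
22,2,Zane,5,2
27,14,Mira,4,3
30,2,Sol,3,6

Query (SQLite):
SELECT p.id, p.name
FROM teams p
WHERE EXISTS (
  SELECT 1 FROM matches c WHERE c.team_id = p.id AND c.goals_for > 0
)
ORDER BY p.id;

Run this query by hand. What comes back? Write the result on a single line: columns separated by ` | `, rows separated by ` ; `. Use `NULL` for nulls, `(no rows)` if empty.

2 | Lens ; 3 | Module ; 6 | Relay ; 7 | Valve ; 14 | Bracket

For each teams row, check whether any matches with matching team_id has goals_for > 0.
Keep rows where that is true.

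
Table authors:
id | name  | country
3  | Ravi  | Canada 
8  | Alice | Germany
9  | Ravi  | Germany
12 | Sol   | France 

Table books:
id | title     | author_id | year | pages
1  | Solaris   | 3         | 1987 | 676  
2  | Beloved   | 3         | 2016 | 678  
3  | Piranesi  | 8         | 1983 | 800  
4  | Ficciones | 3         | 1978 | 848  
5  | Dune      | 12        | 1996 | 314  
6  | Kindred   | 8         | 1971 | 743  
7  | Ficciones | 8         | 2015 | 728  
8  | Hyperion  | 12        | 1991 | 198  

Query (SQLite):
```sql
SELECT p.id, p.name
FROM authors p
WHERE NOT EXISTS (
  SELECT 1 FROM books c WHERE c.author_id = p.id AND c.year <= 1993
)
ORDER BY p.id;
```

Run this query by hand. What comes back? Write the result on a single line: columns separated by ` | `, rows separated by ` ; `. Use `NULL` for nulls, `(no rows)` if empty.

9 | Ravi

For each authors row, check whether any books with matching author_id has year <= 1993.
Keep rows where that is false.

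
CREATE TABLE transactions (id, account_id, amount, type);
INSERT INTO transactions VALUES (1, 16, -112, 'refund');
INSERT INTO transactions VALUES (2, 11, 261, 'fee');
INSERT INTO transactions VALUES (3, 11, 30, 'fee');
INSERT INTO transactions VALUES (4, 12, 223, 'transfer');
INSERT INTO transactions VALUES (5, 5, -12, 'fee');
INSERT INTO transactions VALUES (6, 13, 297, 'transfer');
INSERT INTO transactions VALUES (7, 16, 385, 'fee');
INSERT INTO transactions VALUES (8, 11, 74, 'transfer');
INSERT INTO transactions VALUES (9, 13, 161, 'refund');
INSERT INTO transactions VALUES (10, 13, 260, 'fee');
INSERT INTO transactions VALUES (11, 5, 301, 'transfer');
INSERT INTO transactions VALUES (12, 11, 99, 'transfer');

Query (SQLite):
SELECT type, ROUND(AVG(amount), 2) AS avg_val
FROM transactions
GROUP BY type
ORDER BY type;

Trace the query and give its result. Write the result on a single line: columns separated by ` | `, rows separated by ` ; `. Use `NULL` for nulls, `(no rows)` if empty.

fee | 184.8 ; refund | 24.5 ; transfer | 198.8

Partition transactions by type; compute ROUND(AVG(amount), 2) within each group.
  fee: ids {2, 3, 5, 7, 10} → ROUND(AVG(amount), 2)=184.8
  refund: ids {1, 9} → ROUND(AVG(amount), 2)=24.5
  transfer: ids {4, 6, 8, 11, 12} → ROUND(AVG(amount), 2)=198.8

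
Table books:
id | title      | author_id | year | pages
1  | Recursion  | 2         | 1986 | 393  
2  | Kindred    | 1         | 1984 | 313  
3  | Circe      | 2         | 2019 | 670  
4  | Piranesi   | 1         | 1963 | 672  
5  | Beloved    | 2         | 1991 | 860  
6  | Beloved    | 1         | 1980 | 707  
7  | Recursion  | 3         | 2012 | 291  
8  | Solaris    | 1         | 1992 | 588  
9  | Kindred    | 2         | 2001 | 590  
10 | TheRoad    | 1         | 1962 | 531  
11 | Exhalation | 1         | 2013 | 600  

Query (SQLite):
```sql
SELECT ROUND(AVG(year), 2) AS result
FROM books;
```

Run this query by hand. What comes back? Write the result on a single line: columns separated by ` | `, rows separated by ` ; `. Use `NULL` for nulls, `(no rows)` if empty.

1991.18

All year values: [1986, 1984, 2019, 1963, 1991, 1980, 2012, 1992, 2001, 1962, 2013].
AVG = 21903 / 11 (rounded to 2 dp).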